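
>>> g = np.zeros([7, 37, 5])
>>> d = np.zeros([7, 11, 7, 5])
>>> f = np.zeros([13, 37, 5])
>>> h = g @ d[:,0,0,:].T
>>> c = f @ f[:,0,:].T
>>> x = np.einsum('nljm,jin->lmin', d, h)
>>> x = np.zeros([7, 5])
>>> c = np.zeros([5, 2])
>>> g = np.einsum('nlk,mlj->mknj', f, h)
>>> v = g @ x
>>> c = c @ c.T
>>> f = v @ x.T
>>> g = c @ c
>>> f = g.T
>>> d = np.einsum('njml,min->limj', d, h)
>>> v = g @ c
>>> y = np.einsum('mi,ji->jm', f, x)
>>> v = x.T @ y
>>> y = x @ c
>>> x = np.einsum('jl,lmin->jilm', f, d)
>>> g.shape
(5, 5)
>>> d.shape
(5, 37, 7, 11)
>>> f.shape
(5, 5)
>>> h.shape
(7, 37, 7)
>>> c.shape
(5, 5)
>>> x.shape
(5, 7, 5, 37)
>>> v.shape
(5, 5)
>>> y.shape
(7, 5)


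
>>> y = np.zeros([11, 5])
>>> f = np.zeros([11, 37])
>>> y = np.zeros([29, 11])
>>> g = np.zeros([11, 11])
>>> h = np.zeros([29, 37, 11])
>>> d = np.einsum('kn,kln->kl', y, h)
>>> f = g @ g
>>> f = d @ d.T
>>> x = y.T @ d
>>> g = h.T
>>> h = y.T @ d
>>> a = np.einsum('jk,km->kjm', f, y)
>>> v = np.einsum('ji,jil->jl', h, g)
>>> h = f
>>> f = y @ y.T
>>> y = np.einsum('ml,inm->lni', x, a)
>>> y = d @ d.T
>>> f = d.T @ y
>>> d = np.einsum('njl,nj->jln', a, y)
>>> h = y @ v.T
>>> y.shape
(29, 29)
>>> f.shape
(37, 29)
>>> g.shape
(11, 37, 29)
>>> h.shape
(29, 11)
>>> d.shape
(29, 11, 29)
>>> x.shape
(11, 37)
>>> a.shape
(29, 29, 11)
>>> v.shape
(11, 29)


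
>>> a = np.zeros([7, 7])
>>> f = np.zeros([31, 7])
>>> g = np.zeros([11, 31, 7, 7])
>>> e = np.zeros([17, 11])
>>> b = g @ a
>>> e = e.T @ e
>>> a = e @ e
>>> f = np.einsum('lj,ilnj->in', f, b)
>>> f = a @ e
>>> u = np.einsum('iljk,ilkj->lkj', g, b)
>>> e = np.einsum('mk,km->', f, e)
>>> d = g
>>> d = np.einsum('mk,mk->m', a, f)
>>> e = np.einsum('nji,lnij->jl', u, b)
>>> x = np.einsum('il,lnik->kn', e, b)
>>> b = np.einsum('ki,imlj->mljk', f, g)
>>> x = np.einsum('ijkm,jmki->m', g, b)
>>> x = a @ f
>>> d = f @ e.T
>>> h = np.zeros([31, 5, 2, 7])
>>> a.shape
(11, 11)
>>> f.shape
(11, 11)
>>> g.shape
(11, 31, 7, 7)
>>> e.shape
(7, 11)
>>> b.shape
(31, 7, 7, 11)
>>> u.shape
(31, 7, 7)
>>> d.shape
(11, 7)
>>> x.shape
(11, 11)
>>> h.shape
(31, 5, 2, 7)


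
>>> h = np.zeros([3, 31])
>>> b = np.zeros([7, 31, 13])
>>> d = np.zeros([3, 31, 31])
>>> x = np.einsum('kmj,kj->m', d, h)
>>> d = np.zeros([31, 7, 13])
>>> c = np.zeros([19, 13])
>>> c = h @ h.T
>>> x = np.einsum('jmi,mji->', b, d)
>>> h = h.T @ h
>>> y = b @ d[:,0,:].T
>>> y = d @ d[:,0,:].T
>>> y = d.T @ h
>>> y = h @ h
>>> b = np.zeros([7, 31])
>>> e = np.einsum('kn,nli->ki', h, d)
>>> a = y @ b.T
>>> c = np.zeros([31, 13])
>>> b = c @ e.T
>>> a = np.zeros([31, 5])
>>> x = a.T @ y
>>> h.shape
(31, 31)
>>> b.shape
(31, 31)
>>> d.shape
(31, 7, 13)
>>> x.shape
(5, 31)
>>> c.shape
(31, 13)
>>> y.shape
(31, 31)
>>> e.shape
(31, 13)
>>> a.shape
(31, 5)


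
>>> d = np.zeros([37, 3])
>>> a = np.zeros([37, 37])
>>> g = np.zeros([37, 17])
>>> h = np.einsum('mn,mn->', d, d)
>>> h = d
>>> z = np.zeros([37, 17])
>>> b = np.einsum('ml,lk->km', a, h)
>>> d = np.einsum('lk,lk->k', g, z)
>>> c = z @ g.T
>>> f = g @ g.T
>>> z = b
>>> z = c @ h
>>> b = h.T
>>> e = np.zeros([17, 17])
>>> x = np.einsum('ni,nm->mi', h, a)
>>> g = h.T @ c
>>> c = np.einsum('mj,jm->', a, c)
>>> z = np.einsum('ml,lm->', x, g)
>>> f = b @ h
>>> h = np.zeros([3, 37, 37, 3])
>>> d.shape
(17,)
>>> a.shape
(37, 37)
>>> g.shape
(3, 37)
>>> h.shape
(3, 37, 37, 3)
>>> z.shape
()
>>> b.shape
(3, 37)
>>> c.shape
()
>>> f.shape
(3, 3)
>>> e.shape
(17, 17)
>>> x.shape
(37, 3)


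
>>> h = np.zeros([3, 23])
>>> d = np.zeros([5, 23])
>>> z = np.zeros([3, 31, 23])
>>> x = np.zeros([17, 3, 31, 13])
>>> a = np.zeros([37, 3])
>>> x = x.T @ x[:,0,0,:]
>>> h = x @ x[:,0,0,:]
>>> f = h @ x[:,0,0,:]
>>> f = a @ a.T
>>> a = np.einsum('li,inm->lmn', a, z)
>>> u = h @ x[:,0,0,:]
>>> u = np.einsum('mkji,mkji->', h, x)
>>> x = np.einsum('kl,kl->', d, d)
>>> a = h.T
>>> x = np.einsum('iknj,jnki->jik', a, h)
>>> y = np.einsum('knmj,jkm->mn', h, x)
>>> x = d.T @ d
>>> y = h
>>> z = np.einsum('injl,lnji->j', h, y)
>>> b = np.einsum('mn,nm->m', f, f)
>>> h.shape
(13, 31, 3, 13)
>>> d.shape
(5, 23)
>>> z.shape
(3,)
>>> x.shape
(23, 23)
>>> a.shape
(13, 3, 31, 13)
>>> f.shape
(37, 37)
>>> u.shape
()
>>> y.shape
(13, 31, 3, 13)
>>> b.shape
(37,)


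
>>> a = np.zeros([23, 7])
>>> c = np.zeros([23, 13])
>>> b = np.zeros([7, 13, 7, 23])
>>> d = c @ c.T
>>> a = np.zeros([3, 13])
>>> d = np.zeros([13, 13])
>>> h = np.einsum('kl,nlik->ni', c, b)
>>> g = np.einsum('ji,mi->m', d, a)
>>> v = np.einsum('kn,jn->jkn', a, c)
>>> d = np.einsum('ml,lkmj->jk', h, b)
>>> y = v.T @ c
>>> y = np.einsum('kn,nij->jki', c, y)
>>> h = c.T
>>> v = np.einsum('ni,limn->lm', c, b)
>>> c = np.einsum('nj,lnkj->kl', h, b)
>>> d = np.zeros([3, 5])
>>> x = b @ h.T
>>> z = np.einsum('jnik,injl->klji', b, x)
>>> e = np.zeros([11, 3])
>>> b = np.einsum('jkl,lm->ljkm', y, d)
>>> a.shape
(3, 13)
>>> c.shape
(7, 7)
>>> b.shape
(3, 13, 23, 5)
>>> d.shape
(3, 5)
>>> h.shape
(13, 23)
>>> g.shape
(3,)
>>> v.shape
(7, 7)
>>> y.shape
(13, 23, 3)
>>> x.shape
(7, 13, 7, 13)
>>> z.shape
(23, 13, 7, 7)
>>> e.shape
(11, 3)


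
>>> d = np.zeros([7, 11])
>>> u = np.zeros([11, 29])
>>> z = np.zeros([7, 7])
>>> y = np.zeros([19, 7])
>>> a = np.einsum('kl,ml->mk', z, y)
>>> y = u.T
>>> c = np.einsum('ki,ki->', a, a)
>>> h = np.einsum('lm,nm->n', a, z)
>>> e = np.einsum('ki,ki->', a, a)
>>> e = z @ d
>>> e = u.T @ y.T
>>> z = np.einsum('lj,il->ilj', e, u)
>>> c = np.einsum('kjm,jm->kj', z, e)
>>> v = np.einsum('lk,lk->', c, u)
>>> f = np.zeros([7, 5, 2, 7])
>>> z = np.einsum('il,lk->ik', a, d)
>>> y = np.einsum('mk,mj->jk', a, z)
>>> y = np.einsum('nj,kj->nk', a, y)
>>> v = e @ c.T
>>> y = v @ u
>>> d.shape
(7, 11)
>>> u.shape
(11, 29)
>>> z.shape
(19, 11)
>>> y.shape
(29, 29)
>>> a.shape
(19, 7)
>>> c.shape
(11, 29)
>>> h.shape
(7,)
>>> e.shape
(29, 29)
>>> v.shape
(29, 11)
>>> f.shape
(7, 5, 2, 7)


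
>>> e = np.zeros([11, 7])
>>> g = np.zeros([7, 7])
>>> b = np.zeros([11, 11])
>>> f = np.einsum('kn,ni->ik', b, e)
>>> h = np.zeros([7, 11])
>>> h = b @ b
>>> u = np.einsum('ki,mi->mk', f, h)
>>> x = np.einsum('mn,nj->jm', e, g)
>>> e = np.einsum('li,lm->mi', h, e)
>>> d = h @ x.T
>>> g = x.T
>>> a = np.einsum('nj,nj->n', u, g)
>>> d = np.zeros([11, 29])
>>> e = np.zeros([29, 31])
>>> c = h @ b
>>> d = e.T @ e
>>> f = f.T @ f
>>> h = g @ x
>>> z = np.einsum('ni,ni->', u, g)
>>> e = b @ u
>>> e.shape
(11, 7)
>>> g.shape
(11, 7)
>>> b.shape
(11, 11)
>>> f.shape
(11, 11)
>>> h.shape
(11, 11)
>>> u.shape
(11, 7)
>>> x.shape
(7, 11)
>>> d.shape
(31, 31)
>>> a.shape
(11,)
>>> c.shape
(11, 11)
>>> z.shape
()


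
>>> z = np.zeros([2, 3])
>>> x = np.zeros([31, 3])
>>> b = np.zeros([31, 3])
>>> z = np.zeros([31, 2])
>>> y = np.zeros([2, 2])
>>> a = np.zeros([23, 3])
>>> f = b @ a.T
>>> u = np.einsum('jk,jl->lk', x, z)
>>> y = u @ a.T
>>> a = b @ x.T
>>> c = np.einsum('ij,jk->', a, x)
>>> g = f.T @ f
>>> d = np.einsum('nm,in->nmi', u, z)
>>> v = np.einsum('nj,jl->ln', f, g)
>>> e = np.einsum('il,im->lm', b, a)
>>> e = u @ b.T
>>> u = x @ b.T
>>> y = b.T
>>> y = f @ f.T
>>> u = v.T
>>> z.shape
(31, 2)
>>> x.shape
(31, 3)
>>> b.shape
(31, 3)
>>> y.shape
(31, 31)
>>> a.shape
(31, 31)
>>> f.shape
(31, 23)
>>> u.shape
(31, 23)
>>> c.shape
()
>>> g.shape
(23, 23)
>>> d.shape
(2, 3, 31)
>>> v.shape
(23, 31)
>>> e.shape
(2, 31)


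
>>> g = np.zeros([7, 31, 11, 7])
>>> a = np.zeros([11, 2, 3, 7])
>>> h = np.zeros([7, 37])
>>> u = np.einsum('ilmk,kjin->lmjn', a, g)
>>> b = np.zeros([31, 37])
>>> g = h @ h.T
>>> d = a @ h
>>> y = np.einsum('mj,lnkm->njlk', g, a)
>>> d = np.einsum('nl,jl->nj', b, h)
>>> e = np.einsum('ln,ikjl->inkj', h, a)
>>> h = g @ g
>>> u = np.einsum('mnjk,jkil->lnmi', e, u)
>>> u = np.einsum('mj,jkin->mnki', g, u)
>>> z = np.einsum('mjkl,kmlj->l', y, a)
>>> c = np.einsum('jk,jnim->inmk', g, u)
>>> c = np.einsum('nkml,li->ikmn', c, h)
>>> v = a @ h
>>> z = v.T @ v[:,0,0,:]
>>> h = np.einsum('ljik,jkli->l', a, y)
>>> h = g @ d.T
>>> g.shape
(7, 7)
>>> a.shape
(11, 2, 3, 7)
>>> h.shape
(7, 31)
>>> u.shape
(7, 31, 37, 11)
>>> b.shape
(31, 37)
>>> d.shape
(31, 7)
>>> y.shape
(2, 7, 11, 3)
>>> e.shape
(11, 37, 2, 3)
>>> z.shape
(7, 3, 2, 7)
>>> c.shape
(7, 31, 11, 37)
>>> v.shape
(11, 2, 3, 7)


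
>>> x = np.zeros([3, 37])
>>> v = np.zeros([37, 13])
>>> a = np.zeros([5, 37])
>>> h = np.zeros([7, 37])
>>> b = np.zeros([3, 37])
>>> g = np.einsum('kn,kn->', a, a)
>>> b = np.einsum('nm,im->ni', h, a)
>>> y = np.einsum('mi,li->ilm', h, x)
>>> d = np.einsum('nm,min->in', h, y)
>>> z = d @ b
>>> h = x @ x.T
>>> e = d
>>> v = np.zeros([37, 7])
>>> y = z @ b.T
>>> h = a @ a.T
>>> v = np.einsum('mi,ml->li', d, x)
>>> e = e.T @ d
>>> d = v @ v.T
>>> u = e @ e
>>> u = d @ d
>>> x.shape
(3, 37)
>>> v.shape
(37, 7)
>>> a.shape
(5, 37)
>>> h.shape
(5, 5)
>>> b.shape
(7, 5)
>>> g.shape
()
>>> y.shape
(3, 7)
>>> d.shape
(37, 37)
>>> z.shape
(3, 5)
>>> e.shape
(7, 7)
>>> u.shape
(37, 37)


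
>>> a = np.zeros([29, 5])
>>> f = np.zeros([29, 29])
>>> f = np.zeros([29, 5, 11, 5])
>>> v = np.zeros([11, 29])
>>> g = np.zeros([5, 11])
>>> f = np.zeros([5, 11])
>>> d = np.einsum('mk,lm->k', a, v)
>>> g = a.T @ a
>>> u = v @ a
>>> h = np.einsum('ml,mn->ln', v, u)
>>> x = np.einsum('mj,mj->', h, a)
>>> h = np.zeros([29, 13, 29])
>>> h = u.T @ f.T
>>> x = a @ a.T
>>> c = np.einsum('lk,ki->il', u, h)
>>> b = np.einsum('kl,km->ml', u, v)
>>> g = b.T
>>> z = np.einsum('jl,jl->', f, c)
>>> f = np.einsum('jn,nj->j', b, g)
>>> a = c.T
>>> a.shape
(11, 5)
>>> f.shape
(29,)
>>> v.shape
(11, 29)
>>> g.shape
(5, 29)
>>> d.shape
(5,)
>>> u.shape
(11, 5)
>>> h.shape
(5, 5)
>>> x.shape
(29, 29)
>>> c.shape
(5, 11)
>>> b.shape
(29, 5)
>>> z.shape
()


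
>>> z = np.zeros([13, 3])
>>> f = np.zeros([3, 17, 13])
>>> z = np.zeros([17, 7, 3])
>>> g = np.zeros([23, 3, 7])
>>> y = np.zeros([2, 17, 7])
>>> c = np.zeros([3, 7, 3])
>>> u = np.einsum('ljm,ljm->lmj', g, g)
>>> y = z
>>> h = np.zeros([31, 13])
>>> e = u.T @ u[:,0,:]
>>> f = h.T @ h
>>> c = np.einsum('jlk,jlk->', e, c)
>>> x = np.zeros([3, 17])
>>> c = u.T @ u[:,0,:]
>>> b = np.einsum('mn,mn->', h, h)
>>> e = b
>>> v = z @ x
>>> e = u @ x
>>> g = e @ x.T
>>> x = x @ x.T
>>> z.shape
(17, 7, 3)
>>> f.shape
(13, 13)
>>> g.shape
(23, 7, 3)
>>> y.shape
(17, 7, 3)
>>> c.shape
(3, 7, 3)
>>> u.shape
(23, 7, 3)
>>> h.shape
(31, 13)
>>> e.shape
(23, 7, 17)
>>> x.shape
(3, 3)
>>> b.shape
()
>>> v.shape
(17, 7, 17)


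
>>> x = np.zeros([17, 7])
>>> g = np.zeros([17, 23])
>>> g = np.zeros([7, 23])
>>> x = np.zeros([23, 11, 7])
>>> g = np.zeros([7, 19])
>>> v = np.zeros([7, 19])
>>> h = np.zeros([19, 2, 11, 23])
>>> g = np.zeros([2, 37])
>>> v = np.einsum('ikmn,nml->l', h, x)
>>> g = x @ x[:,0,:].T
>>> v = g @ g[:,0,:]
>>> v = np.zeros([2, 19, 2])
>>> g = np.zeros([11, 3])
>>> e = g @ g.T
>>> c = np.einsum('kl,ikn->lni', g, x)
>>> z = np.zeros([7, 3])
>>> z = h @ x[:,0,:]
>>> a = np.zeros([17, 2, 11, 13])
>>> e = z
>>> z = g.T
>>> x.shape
(23, 11, 7)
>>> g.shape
(11, 3)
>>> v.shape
(2, 19, 2)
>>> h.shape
(19, 2, 11, 23)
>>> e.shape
(19, 2, 11, 7)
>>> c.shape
(3, 7, 23)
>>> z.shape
(3, 11)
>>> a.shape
(17, 2, 11, 13)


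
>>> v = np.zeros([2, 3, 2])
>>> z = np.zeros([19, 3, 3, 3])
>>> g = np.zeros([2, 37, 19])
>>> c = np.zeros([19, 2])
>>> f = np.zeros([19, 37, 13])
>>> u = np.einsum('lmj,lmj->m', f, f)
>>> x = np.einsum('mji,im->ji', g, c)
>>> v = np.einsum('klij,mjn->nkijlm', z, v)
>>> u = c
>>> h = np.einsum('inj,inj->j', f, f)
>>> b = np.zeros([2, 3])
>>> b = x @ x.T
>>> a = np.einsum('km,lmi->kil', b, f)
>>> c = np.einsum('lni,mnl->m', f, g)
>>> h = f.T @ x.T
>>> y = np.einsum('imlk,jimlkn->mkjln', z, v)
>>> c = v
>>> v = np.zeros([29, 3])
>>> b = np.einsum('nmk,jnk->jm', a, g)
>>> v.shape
(29, 3)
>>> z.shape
(19, 3, 3, 3)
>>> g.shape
(2, 37, 19)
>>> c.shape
(2, 19, 3, 3, 3, 2)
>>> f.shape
(19, 37, 13)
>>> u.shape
(19, 2)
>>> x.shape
(37, 19)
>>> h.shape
(13, 37, 37)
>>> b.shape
(2, 13)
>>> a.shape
(37, 13, 19)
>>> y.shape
(3, 3, 2, 3, 2)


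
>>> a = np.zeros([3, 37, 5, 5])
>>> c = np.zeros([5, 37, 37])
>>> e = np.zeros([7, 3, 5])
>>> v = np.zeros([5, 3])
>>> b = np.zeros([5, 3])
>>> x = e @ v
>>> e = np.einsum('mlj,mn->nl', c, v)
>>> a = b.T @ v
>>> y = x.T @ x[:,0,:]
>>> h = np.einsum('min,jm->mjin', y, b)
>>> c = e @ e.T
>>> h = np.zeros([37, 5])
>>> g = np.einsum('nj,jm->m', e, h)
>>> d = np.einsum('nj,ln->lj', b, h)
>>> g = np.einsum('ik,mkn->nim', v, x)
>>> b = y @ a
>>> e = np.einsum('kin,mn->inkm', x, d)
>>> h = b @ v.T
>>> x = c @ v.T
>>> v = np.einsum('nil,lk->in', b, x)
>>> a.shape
(3, 3)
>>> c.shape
(3, 3)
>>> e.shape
(3, 3, 7, 37)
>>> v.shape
(3, 3)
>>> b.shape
(3, 3, 3)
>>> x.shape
(3, 5)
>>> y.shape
(3, 3, 3)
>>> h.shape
(3, 3, 5)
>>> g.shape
(3, 5, 7)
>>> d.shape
(37, 3)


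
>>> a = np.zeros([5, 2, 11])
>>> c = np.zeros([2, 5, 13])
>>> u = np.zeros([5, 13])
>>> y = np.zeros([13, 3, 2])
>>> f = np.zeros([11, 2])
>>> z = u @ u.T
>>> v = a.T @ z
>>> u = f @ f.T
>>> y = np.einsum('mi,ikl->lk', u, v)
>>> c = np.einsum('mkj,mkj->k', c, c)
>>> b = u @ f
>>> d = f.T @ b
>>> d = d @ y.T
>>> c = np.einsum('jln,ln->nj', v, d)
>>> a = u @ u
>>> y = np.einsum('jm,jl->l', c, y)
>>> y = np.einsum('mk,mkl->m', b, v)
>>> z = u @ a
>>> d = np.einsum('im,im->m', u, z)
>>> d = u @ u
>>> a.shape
(11, 11)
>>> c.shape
(5, 11)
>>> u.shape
(11, 11)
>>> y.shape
(11,)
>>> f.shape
(11, 2)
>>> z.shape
(11, 11)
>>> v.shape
(11, 2, 5)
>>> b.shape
(11, 2)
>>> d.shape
(11, 11)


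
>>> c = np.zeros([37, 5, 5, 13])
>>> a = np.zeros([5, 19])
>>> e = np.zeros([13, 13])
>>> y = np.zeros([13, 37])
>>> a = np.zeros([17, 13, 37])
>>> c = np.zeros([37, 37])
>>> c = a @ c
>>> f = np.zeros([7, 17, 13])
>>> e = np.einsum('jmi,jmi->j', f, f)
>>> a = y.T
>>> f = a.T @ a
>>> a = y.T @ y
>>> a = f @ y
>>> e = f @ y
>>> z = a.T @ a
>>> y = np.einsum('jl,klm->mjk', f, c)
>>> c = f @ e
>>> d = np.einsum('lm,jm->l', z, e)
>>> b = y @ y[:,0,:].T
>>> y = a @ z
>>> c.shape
(13, 37)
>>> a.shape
(13, 37)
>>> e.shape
(13, 37)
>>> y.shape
(13, 37)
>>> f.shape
(13, 13)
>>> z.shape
(37, 37)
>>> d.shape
(37,)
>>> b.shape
(37, 13, 37)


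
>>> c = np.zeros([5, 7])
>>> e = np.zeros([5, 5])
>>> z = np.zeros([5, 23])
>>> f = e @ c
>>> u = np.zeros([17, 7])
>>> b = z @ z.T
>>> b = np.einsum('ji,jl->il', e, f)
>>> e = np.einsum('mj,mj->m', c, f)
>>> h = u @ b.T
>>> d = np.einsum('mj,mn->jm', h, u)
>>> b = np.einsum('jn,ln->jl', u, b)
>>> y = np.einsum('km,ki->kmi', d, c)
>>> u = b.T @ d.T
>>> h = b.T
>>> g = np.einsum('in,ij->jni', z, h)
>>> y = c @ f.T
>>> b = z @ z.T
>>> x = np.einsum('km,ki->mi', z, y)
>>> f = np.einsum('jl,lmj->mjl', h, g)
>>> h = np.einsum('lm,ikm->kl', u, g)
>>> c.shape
(5, 7)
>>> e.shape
(5,)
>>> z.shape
(5, 23)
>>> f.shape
(23, 5, 17)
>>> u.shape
(5, 5)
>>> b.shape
(5, 5)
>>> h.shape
(23, 5)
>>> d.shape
(5, 17)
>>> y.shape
(5, 5)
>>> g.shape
(17, 23, 5)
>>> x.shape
(23, 5)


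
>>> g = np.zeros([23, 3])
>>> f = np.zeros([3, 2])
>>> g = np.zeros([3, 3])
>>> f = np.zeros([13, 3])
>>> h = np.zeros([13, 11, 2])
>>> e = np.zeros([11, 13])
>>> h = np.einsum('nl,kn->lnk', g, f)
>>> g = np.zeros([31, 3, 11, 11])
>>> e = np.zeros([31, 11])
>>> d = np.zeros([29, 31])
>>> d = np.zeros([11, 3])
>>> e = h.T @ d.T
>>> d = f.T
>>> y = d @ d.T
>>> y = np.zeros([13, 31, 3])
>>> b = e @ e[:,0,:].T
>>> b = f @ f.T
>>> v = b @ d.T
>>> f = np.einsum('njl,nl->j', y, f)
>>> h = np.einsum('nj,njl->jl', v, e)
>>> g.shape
(31, 3, 11, 11)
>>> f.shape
(31,)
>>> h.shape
(3, 11)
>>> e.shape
(13, 3, 11)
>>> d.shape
(3, 13)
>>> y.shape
(13, 31, 3)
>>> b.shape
(13, 13)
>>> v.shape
(13, 3)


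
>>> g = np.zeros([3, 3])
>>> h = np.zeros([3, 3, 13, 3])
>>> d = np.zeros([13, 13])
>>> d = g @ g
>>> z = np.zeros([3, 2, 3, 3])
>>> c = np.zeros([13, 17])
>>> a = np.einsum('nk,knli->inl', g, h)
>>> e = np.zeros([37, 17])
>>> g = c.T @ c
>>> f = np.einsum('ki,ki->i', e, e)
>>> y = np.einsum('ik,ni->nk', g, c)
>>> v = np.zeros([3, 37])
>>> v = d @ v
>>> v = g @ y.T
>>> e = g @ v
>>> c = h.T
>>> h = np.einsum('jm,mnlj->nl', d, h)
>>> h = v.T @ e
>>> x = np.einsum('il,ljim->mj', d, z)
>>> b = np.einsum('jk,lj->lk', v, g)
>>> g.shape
(17, 17)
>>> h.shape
(13, 13)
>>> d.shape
(3, 3)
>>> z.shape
(3, 2, 3, 3)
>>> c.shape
(3, 13, 3, 3)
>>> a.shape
(3, 3, 13)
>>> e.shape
(17, 13)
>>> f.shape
(17,)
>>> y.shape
(13, 17)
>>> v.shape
(17, 13)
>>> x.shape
(3, 2)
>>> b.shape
(17, 13)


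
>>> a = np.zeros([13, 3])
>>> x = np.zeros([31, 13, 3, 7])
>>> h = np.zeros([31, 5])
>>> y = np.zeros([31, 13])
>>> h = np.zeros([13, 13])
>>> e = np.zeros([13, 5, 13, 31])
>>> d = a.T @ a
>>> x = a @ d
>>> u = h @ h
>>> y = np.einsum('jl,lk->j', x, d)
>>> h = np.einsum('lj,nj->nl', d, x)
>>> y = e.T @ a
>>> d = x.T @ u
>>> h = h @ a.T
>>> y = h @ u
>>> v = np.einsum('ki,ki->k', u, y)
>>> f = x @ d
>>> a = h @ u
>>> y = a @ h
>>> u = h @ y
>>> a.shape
(13, 13)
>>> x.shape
(13, 3)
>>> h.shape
(13, 13)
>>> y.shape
(13, 13)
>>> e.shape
(13, 5, 13, 31)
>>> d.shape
(3, 13)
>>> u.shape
(13, 13)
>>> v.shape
(13,)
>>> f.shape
(13, 13)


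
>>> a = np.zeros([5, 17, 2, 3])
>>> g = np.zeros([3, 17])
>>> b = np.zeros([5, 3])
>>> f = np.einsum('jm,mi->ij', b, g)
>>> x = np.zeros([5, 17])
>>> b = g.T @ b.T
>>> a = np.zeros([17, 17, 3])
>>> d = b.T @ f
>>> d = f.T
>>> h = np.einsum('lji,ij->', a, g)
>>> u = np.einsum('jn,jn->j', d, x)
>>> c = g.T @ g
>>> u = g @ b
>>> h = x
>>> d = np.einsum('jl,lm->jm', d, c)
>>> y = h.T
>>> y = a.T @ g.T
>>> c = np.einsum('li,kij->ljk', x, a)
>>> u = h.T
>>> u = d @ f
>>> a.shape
(17, 17, 3)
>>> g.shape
(3, 17)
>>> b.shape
(17, 5)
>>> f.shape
(17, 5)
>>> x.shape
(5, 17)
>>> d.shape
(5, 17)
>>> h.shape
(5, 17)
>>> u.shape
(5, 5)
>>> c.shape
(5, 3, 17)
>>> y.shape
(3, 17, 3)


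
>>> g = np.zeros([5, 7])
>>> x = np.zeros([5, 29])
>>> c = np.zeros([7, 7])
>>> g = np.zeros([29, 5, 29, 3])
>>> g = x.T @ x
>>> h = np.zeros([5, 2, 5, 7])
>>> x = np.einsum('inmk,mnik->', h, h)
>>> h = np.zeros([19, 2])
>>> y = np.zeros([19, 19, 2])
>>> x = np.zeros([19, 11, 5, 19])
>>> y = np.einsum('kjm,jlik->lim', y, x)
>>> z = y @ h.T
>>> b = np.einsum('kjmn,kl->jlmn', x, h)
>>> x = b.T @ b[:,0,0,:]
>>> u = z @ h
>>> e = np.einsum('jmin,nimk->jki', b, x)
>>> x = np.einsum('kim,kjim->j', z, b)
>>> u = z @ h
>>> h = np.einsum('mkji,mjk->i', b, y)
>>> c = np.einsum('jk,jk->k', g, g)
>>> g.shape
(29, 29)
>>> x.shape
(2,)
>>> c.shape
(29,)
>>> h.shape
(19,)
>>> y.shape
(11, 5, 2)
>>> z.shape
(11, 5, 19)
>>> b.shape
(11, 2, 5, 19)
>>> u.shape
(11, 5, 2)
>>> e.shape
(11, 19, 5)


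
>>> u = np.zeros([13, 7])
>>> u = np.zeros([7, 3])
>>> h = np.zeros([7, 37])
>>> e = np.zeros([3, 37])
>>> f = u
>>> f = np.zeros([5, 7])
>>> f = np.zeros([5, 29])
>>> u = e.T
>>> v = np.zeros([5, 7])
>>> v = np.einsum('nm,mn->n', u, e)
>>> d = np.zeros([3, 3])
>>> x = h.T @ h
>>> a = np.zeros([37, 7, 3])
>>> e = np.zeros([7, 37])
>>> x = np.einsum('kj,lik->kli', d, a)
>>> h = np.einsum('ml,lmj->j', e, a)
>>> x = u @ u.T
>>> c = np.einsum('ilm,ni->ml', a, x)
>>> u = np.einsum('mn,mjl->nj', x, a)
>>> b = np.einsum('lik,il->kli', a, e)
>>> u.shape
(37, 7)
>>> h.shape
(3,)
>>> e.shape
(7, 37)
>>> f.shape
(5, 29)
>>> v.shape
(37,)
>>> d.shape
(3, 3)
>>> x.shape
(37, 37)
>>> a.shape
(37, 7, 3)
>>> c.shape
(3, 7)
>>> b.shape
(3, 37, 7)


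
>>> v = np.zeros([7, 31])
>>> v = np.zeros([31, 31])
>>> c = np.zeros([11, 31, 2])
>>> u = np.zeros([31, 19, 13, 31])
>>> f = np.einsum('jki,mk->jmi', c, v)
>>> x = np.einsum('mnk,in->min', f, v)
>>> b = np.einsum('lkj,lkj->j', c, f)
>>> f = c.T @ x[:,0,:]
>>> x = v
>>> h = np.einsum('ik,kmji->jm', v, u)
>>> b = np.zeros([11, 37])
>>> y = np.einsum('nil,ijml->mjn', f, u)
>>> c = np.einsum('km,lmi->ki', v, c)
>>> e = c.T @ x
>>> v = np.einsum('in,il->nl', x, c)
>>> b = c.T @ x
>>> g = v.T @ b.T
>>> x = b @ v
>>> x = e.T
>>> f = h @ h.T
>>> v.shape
(31, 2)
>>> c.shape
(31, 2)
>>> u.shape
(31, 19, 13, 31)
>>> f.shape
(13, 13)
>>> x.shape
(31, 2)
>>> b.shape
(2, 31)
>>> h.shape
(13, 19)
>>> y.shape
(13, 19, 2)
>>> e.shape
(2, 31)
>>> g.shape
(2, 2)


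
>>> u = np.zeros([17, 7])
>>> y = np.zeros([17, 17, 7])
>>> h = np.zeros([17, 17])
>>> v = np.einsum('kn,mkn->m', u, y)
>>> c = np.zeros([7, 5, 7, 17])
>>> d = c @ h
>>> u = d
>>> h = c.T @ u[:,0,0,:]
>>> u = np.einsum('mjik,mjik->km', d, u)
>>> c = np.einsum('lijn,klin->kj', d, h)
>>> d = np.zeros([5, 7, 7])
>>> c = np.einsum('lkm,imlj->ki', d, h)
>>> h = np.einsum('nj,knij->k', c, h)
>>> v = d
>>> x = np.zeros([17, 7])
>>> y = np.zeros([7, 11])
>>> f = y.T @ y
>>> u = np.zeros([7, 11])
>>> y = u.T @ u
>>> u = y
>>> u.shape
(11, 11)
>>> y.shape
(11, 11)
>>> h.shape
(17,)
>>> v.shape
(5, 7, 7)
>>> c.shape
(7, 17)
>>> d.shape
(5, 7, 7)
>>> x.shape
(17, 7)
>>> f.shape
(11, 11)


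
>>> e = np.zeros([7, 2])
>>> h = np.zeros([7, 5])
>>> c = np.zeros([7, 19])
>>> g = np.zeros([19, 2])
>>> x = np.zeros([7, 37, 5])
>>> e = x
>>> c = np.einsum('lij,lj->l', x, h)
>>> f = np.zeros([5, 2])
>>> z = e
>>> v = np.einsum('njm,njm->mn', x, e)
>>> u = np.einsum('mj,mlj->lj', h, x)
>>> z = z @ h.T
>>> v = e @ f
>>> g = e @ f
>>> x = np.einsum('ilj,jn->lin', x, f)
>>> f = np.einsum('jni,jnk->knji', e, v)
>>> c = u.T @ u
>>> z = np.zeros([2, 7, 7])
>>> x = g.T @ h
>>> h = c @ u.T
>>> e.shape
(7, 37, 5)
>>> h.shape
(5, 37)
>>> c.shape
(5, 5)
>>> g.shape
(7, 37, 2)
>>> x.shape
(2, 37, 5)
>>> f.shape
(2, 37, 7, 5)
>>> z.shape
(2, 7, 7)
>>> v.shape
(7, 37, 2)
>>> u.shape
(37, 5)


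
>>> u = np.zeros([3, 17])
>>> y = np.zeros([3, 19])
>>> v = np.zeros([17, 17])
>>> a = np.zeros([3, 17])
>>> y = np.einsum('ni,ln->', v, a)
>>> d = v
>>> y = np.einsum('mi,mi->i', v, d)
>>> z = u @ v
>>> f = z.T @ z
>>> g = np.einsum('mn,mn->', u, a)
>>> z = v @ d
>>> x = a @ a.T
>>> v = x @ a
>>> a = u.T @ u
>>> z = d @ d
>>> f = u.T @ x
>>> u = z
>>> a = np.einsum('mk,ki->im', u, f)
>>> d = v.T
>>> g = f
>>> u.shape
(17, 17)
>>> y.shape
(17,)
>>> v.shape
(3, 17)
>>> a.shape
(3, 17)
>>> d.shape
(17, 3)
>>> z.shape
(17, 17)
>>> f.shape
(17, 3)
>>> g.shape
(17, 3)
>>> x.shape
(3, 3)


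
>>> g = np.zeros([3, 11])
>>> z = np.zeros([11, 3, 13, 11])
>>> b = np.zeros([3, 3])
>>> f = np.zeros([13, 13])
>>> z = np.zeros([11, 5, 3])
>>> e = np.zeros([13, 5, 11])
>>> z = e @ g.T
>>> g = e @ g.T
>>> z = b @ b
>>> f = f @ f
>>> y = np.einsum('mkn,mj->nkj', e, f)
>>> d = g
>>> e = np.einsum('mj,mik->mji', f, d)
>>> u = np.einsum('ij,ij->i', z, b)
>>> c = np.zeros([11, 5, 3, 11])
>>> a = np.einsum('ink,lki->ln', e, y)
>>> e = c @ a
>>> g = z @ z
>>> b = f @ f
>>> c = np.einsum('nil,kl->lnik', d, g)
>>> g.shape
(3, 3)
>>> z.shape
(3, 3)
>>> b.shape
(13, 13)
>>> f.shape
(13, 13)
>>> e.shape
(11, 5, 3, 13)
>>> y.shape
(11, 5, 13)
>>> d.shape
(13, 5, 3)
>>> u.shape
(3,)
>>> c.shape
(3, 13, 5, 3)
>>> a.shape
(11, 13)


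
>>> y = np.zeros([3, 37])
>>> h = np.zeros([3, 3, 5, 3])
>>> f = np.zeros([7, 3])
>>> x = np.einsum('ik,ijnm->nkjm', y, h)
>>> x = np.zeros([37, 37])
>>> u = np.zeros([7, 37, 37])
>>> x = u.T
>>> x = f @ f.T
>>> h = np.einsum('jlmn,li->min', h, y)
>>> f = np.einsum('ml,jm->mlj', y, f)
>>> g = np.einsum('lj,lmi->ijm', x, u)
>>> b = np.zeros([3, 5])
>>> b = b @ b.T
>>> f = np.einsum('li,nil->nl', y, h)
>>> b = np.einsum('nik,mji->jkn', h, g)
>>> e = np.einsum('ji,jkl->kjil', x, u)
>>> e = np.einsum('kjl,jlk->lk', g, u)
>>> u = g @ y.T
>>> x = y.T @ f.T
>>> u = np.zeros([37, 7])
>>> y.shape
(3, 37)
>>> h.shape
(5, 37, 3)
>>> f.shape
(5, 3)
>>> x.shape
(37, 5)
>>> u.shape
(37, 7)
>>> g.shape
(37, 7, 37)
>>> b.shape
(7, 3, 5)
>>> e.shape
(37, 37)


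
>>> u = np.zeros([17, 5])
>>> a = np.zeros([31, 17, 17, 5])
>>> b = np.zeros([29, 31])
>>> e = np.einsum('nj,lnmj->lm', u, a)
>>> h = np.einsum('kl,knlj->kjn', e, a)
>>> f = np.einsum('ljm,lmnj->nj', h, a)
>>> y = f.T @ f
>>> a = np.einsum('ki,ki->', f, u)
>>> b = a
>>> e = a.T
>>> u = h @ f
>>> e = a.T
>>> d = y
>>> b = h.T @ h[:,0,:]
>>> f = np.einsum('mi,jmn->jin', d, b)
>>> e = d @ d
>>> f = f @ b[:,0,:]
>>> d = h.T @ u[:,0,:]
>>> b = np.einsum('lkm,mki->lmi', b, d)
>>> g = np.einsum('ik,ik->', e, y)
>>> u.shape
(31, 5, 5)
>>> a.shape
()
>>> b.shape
(17, 17, 5)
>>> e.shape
(5, 5)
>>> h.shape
(31, 5, 17)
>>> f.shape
(17, 5, 17)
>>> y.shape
(5, 5)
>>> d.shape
(17, 5, 5)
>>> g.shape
()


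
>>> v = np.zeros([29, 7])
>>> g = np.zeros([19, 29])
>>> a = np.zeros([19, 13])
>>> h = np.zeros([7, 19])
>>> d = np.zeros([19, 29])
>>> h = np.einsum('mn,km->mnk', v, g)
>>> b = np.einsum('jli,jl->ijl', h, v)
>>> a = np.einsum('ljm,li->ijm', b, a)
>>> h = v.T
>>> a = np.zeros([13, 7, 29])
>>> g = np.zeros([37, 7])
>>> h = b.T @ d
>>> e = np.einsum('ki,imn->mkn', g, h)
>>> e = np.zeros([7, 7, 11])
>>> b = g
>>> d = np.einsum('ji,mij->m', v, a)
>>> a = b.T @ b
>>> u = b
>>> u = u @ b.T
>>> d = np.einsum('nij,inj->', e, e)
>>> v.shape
(29, 7)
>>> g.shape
(37, 7)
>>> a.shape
(7, 7)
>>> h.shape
(7, 29, 29)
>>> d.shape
()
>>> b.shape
(37, 7)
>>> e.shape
(7, 7, 11)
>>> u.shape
(37, 37)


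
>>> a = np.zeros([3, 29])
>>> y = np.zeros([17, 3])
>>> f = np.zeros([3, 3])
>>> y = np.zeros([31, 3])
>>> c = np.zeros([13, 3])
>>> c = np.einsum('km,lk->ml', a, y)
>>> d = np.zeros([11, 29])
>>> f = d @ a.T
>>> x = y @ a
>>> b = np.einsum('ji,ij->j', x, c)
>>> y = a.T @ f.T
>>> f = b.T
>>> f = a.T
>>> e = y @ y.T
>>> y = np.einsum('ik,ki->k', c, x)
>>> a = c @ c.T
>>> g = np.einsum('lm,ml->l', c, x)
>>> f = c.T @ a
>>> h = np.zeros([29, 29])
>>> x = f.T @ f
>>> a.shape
(29, 29)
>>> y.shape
(31,)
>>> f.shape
(31, 29)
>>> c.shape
(29, 31)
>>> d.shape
(11, 29)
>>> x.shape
(29, 29)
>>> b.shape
(31,)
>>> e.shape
(29, 29)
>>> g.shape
(29,)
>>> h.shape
(29, 29)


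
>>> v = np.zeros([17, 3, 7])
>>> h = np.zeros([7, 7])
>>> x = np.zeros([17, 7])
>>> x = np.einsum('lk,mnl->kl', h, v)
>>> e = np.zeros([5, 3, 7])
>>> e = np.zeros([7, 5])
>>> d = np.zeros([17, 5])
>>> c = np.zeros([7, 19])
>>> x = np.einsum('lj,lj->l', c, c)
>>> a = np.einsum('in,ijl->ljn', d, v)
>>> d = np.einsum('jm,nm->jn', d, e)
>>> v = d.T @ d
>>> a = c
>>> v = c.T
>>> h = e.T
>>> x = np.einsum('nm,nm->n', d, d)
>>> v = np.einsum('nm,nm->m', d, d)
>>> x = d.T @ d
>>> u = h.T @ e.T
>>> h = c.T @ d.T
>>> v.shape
(7,)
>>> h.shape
(19, 17)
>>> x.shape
(7, 7)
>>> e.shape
(7, 5)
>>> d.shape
(17, 7)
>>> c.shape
(7, 19)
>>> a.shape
(7, 19)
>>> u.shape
(7, 7)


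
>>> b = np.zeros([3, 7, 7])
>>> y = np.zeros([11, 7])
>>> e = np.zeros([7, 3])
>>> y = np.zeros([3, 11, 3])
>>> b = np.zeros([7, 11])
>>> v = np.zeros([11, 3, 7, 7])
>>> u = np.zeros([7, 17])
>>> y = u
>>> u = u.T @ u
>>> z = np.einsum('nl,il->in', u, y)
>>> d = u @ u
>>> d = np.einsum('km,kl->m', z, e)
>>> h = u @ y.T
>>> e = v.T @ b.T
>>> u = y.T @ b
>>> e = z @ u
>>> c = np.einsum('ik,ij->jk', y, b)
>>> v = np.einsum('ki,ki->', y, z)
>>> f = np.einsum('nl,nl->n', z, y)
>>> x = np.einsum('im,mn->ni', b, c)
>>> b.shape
(7, 11)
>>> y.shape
(7, 17)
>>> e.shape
(7, 11)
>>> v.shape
()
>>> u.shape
(17, 11)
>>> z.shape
(7, 17)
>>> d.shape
(17,)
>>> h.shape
(17, 7)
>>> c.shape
(11, 17)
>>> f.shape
(7,)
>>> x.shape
(17, 7)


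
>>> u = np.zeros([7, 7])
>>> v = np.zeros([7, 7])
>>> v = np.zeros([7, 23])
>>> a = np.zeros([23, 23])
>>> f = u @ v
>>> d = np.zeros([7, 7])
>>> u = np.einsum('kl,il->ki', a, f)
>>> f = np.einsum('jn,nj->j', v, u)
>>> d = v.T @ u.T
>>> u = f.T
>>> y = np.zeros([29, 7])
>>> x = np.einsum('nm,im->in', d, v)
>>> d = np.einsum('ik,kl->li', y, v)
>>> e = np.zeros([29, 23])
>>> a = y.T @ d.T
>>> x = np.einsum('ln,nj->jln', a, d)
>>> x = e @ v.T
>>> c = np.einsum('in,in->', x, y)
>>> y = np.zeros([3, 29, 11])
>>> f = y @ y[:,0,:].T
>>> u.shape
(7,)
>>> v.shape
(7, 23)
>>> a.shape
(7, 23)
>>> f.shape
(3, 29, 3)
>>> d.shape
(23, 29)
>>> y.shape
(3, 29, 11)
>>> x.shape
(29, 7)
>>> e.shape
(29, 23)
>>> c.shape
()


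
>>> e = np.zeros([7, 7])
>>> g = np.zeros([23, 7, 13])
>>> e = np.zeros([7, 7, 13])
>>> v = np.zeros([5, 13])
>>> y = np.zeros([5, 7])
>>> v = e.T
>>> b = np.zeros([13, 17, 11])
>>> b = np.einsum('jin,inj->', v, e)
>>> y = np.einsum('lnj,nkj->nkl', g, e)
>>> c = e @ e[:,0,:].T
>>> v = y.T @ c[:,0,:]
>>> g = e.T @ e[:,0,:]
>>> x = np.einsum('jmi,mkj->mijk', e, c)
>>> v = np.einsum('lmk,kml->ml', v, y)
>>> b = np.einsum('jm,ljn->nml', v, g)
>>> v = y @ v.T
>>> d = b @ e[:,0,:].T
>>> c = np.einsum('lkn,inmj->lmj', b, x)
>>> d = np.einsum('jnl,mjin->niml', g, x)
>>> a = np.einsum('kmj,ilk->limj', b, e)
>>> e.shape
(7, 7, 13)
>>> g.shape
(13, 7, 13)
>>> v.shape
(7, 7, 7)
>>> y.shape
(7, 7, 23)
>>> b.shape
(13, 23, 13)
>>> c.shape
(13, 7, 7)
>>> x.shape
(7, 13, 7, 7)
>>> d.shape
(7, 7, 7, 13)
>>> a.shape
(7, 7, 23, 13)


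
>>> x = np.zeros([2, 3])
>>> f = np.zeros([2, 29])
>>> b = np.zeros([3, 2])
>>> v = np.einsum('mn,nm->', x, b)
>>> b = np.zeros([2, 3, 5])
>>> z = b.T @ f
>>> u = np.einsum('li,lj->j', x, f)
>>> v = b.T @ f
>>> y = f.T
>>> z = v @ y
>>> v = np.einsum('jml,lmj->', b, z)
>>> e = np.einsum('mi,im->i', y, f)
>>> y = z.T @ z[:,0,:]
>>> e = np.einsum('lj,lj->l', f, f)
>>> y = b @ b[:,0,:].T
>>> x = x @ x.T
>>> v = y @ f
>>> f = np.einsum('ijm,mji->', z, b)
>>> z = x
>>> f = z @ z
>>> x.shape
(2, 2)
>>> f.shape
(2, 2)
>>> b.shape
(2, 3, 5)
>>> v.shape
(2, 3, 29)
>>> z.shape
(2, 2)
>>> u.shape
(29,)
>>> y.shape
(2, 3, 2)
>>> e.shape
(2,)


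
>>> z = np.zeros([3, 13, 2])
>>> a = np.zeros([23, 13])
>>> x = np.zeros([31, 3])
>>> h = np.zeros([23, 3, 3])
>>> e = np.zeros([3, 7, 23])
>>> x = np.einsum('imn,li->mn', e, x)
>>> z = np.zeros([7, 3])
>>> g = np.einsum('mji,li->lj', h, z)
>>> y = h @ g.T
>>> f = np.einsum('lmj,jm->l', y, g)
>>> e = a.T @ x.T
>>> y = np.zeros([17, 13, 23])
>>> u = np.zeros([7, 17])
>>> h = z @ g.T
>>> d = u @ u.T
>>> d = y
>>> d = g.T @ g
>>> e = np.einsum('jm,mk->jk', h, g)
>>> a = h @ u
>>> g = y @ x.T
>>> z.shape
(7, 3)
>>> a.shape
(7, 17)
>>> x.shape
(7, 23)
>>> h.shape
(7, 7)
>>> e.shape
(7, 3)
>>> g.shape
(17, 13, 7)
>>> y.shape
(17, 13, 23)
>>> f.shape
(23,)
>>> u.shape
(7, 17)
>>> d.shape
(3, 3)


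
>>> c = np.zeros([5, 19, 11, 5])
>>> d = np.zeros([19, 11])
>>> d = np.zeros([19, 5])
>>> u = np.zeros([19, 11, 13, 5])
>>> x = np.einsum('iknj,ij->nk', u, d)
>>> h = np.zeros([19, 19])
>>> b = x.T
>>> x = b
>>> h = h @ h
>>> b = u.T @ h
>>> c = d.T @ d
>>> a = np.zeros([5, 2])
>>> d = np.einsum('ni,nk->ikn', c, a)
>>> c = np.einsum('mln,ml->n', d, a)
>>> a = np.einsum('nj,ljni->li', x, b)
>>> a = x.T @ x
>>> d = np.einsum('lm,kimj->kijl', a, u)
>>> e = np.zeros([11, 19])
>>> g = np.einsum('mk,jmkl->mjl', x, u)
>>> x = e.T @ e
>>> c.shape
(5,)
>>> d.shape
(19, 11, 5, 13)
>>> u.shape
(19, 11, 13, 5)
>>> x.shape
(19, 19)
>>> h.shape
(19, 19)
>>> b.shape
(5, 13, 11, 19)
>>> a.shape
(13, 13)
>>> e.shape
(11, 19)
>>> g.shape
(11, 19, 5)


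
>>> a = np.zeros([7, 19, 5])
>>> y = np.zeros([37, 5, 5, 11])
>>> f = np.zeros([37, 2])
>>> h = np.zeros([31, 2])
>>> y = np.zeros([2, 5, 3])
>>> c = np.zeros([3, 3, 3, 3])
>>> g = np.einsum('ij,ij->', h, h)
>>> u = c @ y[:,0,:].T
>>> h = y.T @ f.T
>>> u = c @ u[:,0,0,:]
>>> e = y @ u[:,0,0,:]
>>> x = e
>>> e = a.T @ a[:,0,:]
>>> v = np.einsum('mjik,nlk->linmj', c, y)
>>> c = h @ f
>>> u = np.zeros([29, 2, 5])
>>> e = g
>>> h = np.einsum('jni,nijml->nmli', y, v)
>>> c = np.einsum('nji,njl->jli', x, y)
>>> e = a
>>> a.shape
(7, 19, 5)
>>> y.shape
(2, 5, 3)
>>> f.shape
(37, 2)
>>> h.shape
(5, 3, 3, 3)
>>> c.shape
(5, 3, 2)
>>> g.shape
()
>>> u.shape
(29, 2, 5)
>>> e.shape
(7, 19, 5)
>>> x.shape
(2, 5, 2)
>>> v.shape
(5, 3, 2, 3, 3)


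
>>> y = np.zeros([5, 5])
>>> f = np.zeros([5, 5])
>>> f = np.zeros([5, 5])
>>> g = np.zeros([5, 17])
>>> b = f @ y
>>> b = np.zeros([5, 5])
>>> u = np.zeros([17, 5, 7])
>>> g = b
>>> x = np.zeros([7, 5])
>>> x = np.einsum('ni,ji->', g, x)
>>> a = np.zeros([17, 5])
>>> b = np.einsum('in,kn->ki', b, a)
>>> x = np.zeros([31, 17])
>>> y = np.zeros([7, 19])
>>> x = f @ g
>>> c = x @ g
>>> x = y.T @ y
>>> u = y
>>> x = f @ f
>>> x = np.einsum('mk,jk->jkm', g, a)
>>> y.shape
(7, 19)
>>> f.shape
(5, 5)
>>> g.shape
(5, 5)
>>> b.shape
(17, 5)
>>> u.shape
(7, 19)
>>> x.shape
(17, 5, 5)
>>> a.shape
(17, 5)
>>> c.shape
(5, 5)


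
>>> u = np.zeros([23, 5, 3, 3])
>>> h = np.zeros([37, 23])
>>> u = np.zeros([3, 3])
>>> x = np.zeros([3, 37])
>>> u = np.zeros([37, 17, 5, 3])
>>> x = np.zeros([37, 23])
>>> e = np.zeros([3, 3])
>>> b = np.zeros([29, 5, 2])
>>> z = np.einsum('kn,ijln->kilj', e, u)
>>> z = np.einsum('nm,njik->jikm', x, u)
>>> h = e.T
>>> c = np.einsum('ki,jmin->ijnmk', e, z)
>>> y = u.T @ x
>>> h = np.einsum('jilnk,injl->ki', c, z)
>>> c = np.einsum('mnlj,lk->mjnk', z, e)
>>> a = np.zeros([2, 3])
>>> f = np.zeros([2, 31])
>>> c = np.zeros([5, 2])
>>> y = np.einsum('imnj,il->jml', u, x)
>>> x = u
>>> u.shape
(37, 17, 5, 3)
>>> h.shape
(3, 17)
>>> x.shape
(37, 17, 5, 3)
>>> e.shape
(3, 3)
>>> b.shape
(29, 5, 2)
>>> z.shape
(17, 5, 3, 23)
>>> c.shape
(5, 2)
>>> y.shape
(3, 17, 23)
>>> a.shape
(2, 3)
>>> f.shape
(2, 31)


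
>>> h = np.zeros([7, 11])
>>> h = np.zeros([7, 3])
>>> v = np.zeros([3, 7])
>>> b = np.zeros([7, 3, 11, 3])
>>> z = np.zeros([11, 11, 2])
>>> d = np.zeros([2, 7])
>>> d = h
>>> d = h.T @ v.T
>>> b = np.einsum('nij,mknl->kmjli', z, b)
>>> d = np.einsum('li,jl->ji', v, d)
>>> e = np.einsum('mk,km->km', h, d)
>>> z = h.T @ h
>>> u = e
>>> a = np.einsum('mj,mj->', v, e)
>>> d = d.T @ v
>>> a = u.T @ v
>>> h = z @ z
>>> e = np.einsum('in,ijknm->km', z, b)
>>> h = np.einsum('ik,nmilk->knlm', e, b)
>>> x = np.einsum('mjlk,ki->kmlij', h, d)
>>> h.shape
(11, 3, 3, 7)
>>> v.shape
(3, 7)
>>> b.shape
(3, 7, 2, 3, 11)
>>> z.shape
(3, 3)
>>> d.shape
(7, 7)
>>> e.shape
(2, 11)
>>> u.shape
(3, 7)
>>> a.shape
(7, 7)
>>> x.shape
(7, 11, 3, 7, 3)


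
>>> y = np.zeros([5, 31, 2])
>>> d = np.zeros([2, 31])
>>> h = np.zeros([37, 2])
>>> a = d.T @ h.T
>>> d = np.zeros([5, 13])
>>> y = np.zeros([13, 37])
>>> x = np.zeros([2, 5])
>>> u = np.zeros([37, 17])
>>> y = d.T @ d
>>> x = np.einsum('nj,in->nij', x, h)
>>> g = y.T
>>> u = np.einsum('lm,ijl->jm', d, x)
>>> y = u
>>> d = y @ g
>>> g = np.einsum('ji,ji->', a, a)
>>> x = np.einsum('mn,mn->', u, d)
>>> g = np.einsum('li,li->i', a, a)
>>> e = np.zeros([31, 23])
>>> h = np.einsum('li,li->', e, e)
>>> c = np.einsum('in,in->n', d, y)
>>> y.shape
(37, 13)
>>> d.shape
(37, 13)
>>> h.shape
()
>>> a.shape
(31, 37)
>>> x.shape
()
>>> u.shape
(37, 13)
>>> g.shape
(37,)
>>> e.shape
(31, 23)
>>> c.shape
(13,)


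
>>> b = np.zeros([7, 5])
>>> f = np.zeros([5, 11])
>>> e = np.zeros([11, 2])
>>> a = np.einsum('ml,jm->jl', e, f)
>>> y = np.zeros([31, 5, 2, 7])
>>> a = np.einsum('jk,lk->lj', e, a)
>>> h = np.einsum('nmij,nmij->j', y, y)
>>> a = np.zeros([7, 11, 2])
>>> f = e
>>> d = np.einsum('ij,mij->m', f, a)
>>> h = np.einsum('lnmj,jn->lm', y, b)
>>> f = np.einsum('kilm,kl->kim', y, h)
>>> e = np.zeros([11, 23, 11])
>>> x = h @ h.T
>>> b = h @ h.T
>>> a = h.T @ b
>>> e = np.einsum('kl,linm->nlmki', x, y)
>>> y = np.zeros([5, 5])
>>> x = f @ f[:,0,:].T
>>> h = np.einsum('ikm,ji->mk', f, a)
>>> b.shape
(31, 31)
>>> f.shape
(31, 5, 7)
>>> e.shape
(2, 31, 7, 31, 5)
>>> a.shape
(2, 31)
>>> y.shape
(5, 5)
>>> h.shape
(7, 5)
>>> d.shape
(7,)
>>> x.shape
(31, 5, 31)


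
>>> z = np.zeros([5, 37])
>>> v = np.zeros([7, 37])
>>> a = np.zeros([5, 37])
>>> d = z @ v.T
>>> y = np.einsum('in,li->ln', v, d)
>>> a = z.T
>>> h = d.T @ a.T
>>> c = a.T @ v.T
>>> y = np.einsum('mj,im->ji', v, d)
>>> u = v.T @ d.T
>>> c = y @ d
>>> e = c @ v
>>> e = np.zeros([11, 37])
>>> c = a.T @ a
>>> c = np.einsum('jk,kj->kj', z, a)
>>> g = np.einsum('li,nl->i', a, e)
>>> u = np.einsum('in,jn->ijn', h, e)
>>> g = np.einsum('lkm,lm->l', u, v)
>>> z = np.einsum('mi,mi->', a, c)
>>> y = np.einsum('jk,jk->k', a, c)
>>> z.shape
()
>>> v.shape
(7, 37)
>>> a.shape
(37, 5)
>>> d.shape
(5, 7)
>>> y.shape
(5,)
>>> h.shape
(7, 37)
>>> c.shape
(37, 5)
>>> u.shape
(7, 11, 37)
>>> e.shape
(11, 37)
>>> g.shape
(7,)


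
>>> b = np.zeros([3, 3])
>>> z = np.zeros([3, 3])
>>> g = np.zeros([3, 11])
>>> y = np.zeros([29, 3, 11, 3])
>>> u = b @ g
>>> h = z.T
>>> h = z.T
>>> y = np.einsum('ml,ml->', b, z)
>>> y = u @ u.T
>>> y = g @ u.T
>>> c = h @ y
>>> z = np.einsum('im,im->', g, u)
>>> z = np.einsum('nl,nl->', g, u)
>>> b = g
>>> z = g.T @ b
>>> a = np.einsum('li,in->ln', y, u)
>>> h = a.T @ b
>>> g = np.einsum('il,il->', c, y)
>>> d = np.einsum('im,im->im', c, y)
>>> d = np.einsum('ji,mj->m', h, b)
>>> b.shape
(3, 11)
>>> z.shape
(11, 11)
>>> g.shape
()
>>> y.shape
(3, 3)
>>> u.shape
(3, 11)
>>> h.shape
(11, 11)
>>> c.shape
(3, 3)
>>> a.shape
(3, 11)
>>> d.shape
(3,)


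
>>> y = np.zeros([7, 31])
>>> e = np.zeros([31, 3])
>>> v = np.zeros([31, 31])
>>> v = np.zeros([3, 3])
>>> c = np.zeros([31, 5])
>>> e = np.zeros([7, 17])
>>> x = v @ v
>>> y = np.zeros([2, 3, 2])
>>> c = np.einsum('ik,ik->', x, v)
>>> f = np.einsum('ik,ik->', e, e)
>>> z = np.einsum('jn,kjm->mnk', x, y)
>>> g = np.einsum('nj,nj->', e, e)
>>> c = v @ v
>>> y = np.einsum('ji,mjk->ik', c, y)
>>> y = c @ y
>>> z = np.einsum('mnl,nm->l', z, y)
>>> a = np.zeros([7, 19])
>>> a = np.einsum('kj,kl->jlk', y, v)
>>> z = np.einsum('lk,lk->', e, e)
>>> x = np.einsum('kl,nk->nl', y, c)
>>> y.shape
(3, 2)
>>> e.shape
(7, 17)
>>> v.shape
(3, 3)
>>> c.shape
(3, 3)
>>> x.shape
(3, 2)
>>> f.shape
()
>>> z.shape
()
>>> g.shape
()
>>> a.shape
(2, 3, 3)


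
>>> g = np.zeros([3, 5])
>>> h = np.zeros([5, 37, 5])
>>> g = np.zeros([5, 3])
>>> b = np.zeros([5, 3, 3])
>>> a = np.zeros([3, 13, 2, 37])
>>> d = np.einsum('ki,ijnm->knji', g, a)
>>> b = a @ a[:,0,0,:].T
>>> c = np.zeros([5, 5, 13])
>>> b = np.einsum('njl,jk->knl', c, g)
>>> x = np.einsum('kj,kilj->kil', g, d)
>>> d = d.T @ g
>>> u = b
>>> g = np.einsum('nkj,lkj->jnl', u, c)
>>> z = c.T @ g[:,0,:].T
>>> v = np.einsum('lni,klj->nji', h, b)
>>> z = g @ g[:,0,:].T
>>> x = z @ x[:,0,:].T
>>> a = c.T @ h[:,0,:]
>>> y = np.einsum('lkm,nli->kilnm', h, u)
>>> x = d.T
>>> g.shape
(13, 3, 5)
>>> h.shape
(5, 37, 5)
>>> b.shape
(3, 5, 13)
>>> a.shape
(13, 5, 5)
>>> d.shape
(3, 13, 2, 3)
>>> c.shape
(5, 5, 13)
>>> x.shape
(3, 2, 13, 3)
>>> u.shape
(3, 5, 13)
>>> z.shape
(13, 3, 13)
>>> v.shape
(37, 13, 5)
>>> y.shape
(37, 13, 5, 3, 5)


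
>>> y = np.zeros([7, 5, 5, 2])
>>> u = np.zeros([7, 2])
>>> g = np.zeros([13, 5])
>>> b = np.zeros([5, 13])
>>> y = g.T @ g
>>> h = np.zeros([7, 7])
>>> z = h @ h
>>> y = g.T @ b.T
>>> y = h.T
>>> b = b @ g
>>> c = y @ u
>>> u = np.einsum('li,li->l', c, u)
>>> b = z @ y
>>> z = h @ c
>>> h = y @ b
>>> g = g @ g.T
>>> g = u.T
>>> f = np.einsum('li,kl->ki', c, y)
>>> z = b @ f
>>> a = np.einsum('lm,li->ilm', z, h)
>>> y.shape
(7, 7)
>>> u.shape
(7,)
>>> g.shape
(7,)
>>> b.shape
(7, 7)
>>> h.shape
(7, 7)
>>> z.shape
(7, 2)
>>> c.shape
(7, 2)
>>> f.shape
(7, 2)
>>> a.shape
(7, 7, 2)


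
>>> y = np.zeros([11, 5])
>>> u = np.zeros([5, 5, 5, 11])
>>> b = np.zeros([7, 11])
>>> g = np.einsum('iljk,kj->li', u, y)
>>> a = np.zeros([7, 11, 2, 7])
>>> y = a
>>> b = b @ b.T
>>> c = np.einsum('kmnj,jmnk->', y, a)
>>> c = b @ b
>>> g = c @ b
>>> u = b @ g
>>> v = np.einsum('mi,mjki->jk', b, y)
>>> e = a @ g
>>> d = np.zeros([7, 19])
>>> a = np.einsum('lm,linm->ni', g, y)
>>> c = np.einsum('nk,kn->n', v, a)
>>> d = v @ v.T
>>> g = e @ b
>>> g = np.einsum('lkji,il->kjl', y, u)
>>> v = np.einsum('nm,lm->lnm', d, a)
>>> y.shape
(7, 11, 2, 7)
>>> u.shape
(7, 7)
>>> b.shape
(7, 7)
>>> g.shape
(11, 2, 7)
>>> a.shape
(2, 11)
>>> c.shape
(11,)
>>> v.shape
(2, 11, 11)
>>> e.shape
(7, 11, 2, 7)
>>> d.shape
(11, 11)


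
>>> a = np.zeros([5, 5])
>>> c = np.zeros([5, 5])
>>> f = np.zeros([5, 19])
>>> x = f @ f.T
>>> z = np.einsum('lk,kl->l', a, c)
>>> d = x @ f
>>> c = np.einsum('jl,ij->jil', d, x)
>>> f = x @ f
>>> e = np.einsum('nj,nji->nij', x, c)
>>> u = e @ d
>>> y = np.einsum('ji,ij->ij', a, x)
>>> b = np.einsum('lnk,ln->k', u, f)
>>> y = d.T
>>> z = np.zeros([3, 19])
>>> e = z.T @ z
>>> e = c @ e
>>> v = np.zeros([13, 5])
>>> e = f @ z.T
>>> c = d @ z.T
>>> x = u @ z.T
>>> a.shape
(5, 5)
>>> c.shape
(5, 3)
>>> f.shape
(5, 19)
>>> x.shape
(5, 19, 3)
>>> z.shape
(3, 19)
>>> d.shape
(5, 19)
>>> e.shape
(5, 3)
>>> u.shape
(5, 19, 19)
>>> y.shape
(19, 5)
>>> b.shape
(19,)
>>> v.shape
(13, 5)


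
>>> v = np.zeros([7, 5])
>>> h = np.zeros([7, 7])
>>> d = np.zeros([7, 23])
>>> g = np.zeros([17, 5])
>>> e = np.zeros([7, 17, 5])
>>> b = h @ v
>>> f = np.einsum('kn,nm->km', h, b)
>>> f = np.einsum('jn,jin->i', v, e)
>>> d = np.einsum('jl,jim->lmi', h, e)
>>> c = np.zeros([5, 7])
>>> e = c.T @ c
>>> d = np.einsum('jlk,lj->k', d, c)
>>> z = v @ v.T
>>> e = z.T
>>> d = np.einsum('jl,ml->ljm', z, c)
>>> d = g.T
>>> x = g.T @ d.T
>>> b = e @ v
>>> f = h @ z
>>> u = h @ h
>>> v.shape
(7, 5)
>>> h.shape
(7, 7)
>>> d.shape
(5, 17)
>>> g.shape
(17, 5)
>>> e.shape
(7, 7)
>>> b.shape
(7, 5)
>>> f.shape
(7, 7)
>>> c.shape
(5, 7)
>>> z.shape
(7, 7)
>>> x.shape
(5, 5)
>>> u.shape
(7, 7)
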